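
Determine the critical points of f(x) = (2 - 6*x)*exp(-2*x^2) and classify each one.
f'(x) = 2*(4*x*(3*x - 1) - 3)*exp(-2*x^2)

Solve f'(x) = 0:
  f'(x) = (24*x^2 - 8*x - 6)·exp(-2*x^2) and exp(-2*x^2) > 0 for every x, so f'(x) = 0 ⇔ 24*x^2 - 8*x - 6 = 0.
  Factor: 24*x^2 - 8*x - 6 = 2*(12*x^2 - 4*x - 3); 12*x^2 - 4*x - 3 = 0 has no rational roots; quadratic formula: x = (4 ± √160)/24.
  ⇒ x = 1/6 - sqrt(10)/6 ≈ -0.3604, 1/6 + sqrt(10)/6 ≈ 0.6937

f''(x) = 8*(4*x^2*(1 - 3*x) + 9*x - 1)*exp(-2*x^2)
Second-derivative test at each critical point:
  f''(-0.3604) = -19.5112 < 0 → local maximum
  f''(0.6937) = 9.6626 > 0 → local minimum

Critical points: x = 1/6 - sqrt(10)/6 ≈ -0.3604 (local maximum); x = 1/6 + sqrt(10)/6 ≈ 0.6937 (local minimum)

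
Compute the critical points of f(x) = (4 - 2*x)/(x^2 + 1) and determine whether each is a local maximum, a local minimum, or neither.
f'(x) = 2*(-x^2 + 2*x*(x - 2) - 1)/(x^2 + 1)^2

Solve f'(x) = 0:
  f'(x) = 2*(x^2 - 4*x - 1)/(x^2 + 1)^2; the denominator is positive wherever f is defined, so f'(x) = 0 ⇔ 2*x^2 - 8*x - 2 = 0.
  Factor: 2*x^2 - 8*x - 2 = 2*(x^2 - 4*x - 1); x^2 - 4*x - 1 = 0 has no rational roots; quadratic formula: x = (4 ± √20)/2.
  ⇒ x = 2 - sqrt(5) ≈ -0.2361, 2 + sqrt(5) ≈ 4.2361

f''(x) = 4*(4*x^2*(2 - x) + (3*x - 2)*(x^2 + 1))/(x^2 + 1)^3
Second-derivative test at each critical point:
  f''(-0.2361) = -8.0249 < 0 → local maximum
  f''(4.2361) = 0.0249 > 0 → local minimum

Critical points: x = 2 - sqrt(5) ≈ -0.2361 (local maximum); x = 2 + sqrt(5) ≈ 4.2361 (local minimum)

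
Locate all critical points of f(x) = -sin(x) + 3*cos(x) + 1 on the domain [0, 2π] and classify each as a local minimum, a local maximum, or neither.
f'(x) = -3*sin(x) - cos(x)

Solve f'(x) = 0 on [0, 2π]:
  f'(x) = 0 ⇔ -cos(x) = 3*sin(x) ⇔ tan(x) = -1/3, i.e. x = arctan(-1/3) + nπ; keep the solutions lying in [0, 2π].
  ⇒ x = pi - atan(1/3) ≈ 2.8198, -atan(1/3) + 2*pi ≈ 5.9614

f''(x) = sin(x) - 3*cos(x)
Second-derivative test at each critical point:
  f''(2.8198) = 3.1623 > 0 → local minimum
  f''(5.9614) = -3.1623 < 0 → local maximum

Critical points: x = pi - atan(1/3) ≈ 2.8198 (local minimum); x = -atan(1/3) + 2*pi ≈ 5.9614 (local maximum)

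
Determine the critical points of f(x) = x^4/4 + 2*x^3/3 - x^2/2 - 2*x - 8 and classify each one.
f'(x) = x^3 + 2*x^2 - x - 2

Solve f'(x) = 0:
  Factor: x^3 + 2*x^2 - x - 2 = (x - 1)*(x + 1)*(x + 2) = 0.
  ⇒ x = -2, -1, 1

f''(x) = 3*x^2 + 4*x - 1
Second-derivative test at each critical point:
  f''(-2) = 3 > 0 → local minimum
  f''(-1) = -2 < 0 → local maximum
  f''(1) = 6 > 0 → local minimum

Critical points: x = -2 (local minimum); x = -1 (local maximum); x = 1 (local minimum)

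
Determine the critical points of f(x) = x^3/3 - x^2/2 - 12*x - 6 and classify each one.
f'(x) = x^2 - x - 12

Solve f'(x) = 0:
  Factor: x^2 - x - 12 = (x - 4)*(x + 3) = 0.
  ⇒ x = -3, 4

f''(x) = 2*x - 1
Second-derivative test at each critical point:
  f''(-3) = -7 < 0 → local maximum
  f''(4) = 7 > 0 → local minimum

Critical points: x = -3 (local maximum); x = 4 (local minimum)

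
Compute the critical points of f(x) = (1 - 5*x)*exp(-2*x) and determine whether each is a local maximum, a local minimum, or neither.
f'(x) = (10*x - 7)*exp(-2*x)

Solve f'(x) = 0:
  f'(x) = (10*x - 7)·exp(-2*x) and exp(-2*x) > 0 for every x, so f'(x) = 0 ⇔ 10*x - 7 = 0.
  10*x - 7 = 0.
  ⇒ x = 7/10

f''(x) = 4*(6 - 5*x)*exp(-2*x)
Second-derivative test at each critical point:
  f''(7/10) = 2.4660 > 0 → local minimum

Critical points: x = 7/10 (local minimum)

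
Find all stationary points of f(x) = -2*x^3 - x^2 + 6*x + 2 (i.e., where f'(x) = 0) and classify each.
f'(x) = -6*x^2 - 2*x + 6

Solve f'(x) = 0:
  Factor: -6*x^2 - 2*x + 6 = -2*(3*x^2 + x - 3); 3*x^2 + x - 3 = 0 has no rational roots; quadratic formula: x = (-1 ± √37)/6.
  ⇒ x = -sqrt(37)/6 - 1/6 ≈ -1.1805, -1/6 + sqrt(37)/6 ≈ 0.8471

f''(x) = -12*x - 2
Second-derivative test at each critical point:
  f''(-1.1805) = 12.1655 > 0 → local minimum
  f''(0.8471) = -12.1655 < 0 → local maximum

Critical points: x = -sqrt(37)/6 - 1/6 ≈ -1.1805 (local minimum); x = -1/6 + sqrt(37)/6 ≈ 0.8471 (local maximum)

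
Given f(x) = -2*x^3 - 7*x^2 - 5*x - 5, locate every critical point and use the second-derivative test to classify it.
f'(x) = -6*x^2 - 14*x - 5

Solve f'(x) = 0:
  6*x^2 + 14*x + 5 = 0 has no rational roots; quadratic formula: x = (-14 ± √76)/12.
  ⇒ x = -7/6 - sqrt(19)/6 ≈ -1.8931, -7/6 + sqrt(19)/6 ≈ -0.4402

f''(x) = -12*x - 14
Second-derivative test at each critical point:
  f''(-1.8931) = 8.7178 > 0 → local minimum
  f''(-0.4402) = -8.7178 < 0 → local maximum

Critical points: x = -7/6 - sqrt(19)/6 ≈ -1.8931 (local minimum); x = -7/6 + sqrt(19)/6 ≈ -0.4402 (local maximum)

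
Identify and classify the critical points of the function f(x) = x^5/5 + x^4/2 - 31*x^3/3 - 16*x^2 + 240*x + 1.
f'(x) = x^4 + 2*x^3 - 31*x^2 - 32*x + 240

Solve f'(x) = 0:
  Factor: x^4 + 2*x^3 - 31*x^2 - 32*x + 240 = (x - 4)*(x - 3)*(x + 4)*(x + 5) = 0.
  ⇒ x = -5, -4, 3, 4

f''(x) = 4*x^3 + 6*x^2 - 62*x - 32
Second-derivative test at each critical point:
  f''(-5) = -72 < 0 → local maximum
  f''(-4) = 56 > 0 → local minimum
  f''(3) = -56 < 0 → local maximum
  f''(4) = 72 > 0 → local minimum

Critical points: x = -5 (local maximum); x = -4 (local minimum); x = 3 (local maximum); x = 4 (local minimum)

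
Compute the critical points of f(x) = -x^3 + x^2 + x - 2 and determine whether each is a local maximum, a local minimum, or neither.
f'(x) = -3*x^2 + 2*x + 1

Solve f'(x) = 0:
  Factor: -3*x^2 + 2*x + 1 = -(x - 1)*(3*x + 1) = 0.
  ⇒ x = -1/3, 1

f''(x) = 2 - 6*x
Second-derivative test at each critical point:
  f''(-1/3) = 4 > 0 → local minimum
  f''(1) = -4 < 0 → local maximum

Critical points: x = -1/3 (local minimum); x = 1 (local maximum)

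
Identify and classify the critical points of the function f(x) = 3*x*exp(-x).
f'(x) = 3*(1 - x)*exp(-x)

Solve f'(x) = 0:
  f'(x) = (3 - 3*x)·exp(-x) and exp(-x) > 0 for every x, so f'(x) = 0 ⇔ 3 - 3*x = 0.
  Factor: 3 - 3*x = -3*(x - 1) = 0.
  ⇒ x = 1

f''(x) = 3*(x - 2)*exp(-x)
Second-derivative test at each critical point:
  f''(1) = -1.1036 < 0 → local maximum

Critical points: x = 1 (local maximum)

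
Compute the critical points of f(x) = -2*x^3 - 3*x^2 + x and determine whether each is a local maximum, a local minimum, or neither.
f'(x) = -6*x^2 - 6*x + 1

Solve f'(x) = 0:
  6*x^2 + 6*x - 1 = 0 has no rational roots; quadratic formula: x = (-6 ± √60)/12.
  ⇒ x = -sqrt(15)/6 - 1/2 ≈ -1.1455, -1/2 + sqrt(15)/6 ≈ 0.1455

f''(x) = -12*x - 6
Second-derivative test at each critical point:
  f''(-1.1455) = 7.7460 > 0 → local minimum
  f''(0.1455) = -7.7460 < 0 → local maximum

Critical points: x = -sqrt(15)/6 - 1/2 ≈ -1.1455 (local minimum); x = -1/2 + sqrt(15)/6 ≈ 0.1455 (local maximum)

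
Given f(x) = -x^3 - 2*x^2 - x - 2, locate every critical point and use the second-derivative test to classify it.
f'(x) = -3*x^2 - 4*x - 1

Solve f'(x) = 0:
  Factor: -3*x^2 - 4*x - 1 = -(x + 1)*(3*x + 1) = 0.
  ⇒ x = -1, -1/3

f''(x) = -6*x - 4
Second-derivative test at each critical point:
  f''(-1) = 2 > 0 → local minimum
  f''(-1/3) = -2 < 0 → local maximum

Critical points: x = -1 (local minimum); x = -1/3 (local maximum)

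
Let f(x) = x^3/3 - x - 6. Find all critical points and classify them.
f'(x) = x^2 - 1

Solve f'(x) = 0:
  Factor: x^2 - 1 = (x - 1)*(x + 1) = 0.
  ⇒ x = -1, 1

f''(x) = 2*x
Second-derivative test at each critical point:
  f''(-1) = -2 < 0 → local maximum
  f''(1) = 2 > 0 → local minimum

Critical points: x = -1 (local maximum); x = 1 (local minimum)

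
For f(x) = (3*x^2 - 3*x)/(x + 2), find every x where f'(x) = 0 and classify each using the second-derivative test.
f'(x) = 3*(x^2 + 4*x - 2)/(x^2 + 4*x + 4)

Solve f'(x) = 0:
  f'(x) = 3*(x^2 + 4*x - 2)/(x + 2)^2; the denominator is positive wherever f is defined, so f'(x) = 0 ⇔ 3*x^2 + 12*x - 6 = 0.
  Factor: 3*x^2 + 12*x - 6 = 3*(x^2 + 4*x - 2); x^2 + 4*x - 2 = 0 has no rational roots; quadratic formula: x = (-4 ± √24)/2.
  ⇒ x = -sqrt(6) - 2 ≈ -4.4495, -2 + sqrt(6) ≈ 0.4495

f''(x) = 36/(x^3 + 6*x^2 + 12*x + 8)
Second-derivative test at each critical point:
  f''(-4.4495) = -2.4495 < 0 → local maximum
  f''(0.4495) = 2.4495 > 0 → local minimum

Critical points: x = -sqrt(6) - 2 ≈ -4.4495 (local maximum); x = -2 + sqrt(6) ≈ 0.4495 (local minimum)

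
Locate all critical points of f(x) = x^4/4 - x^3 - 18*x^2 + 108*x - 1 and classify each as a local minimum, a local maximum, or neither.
f'(x) = x^3 - 3*x^2 - 36*x + 108

Solve f'(x) = 0:
  Factor: x^3 - 3*x^2 - 36*x + 108 = (x - 6)*(x - 3)*(x + 6) = 0.
  ⇒ x = -6, 3, 6

f''(x) = 3*x^2 - 6*x - 36
Second-derivative test at each critical point:
  f''(-6) = 108 > 0 → local minimum
  f''(3) = -27 < 0 → local maximum
  f''(6) = 36 > 0 → local minimum

Critical points: x = -6 (local minimum); x = 3 (local maximum); x = 6 (local minimum)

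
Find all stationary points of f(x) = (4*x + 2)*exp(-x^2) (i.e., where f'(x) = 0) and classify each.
f'(x) = 4*(-x*(2*x + 1) + 1)*exp(-x^2)

Solve f'(x) = 0:
  f'(x) = (-8*x^2 - 4*x + 4)·exp(-x^2) and exp(-x^2) > 0 for every x, so f'(x) = 0 ⇔ -8*x^2 - 4*x + 4 = 0.
  Factor: -8*x^2 - 4*x + 4 = -4*(x + 1)*(2*x - 1) = 0.
  ⇒ x = -1, 1/2

f''(x) = 4*(2*x^2*(2*x + 1) - 6*x - 1)*exp(-x^2)
Second-derivative test at each critical point:
  f''(-1) = 4.4146 > 0 → local minimum
  f''(1/2) = -9.3456 < 0 → local maximum

Critical points: x = -1 (local minimum); x = 1/2 (local maximum)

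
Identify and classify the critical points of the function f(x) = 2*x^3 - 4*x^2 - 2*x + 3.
f'(x) = 6*x^2 - 8*x - 2

Solve f'(x) = 0:
  Factor: 6*x^2 - 8*x - 2 = 2*(3*x^2 - 4*x - 1); 3*x^2 - 4*x - 1 = 0 has no rational roots; quadratic formula: x = (4 ± √28)/6.
  ⇒ x = 2/3 - sqrt(7)/3 ≈ -0.2153, 2/3 + sqrt(7)/3 ≈ 1.5486

f''(x) = 12*x - 8
Second-derivative test at each critical point:
  f''(-0.2153) = -10.5830 < 0 → local maximum
  f''(1.5486) = 10.5830 > 0 → local minimum

Critical points: x = 2/3 - sqrt(7)/3 ≈ -0.2153 (local maximum); x = 2/3 + sqrt(7)/3 ≈ 1.5486 (local minimum)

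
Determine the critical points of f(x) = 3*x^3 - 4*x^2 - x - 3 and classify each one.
f'(x) = 9*x^2 - 8*x - 1

Solve f'(x) = 0:
  Factor: 9*x^2 - 8*x - 1 = (x - 1)*(9*x + 1) = 0.
  ⇒ x = -1/9, 1

f''(x) = 18*x - 8
Second-derivative test at each critical point:
  f''(-1/9) = -10 < 0 → local maximum
  f''(1) = 10 > 0 → local minimum

Critical points: x = -1/9 (local maximum); x = 1 (local minimum)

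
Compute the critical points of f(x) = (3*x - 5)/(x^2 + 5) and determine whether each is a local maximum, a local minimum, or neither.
f'(x) = (-3*x^2 + 10*x + 15)/(x^4 + 10*x^2 + 25)

Solve f'(x) = 0:
  f'(x) = -(3*x^2 - 10*x - 15)/(x^2 + 5)^2; the denominator is positive wherever f is defined, so f'(x) = 0 ⇔ -3*x^2 + 10*x + 15 = 0.
  3*x^2 - 10*x - 15 = 0 has no rational roots; quadratic formula: x = (10 ± √280)/6.
  ⇒ x = 5/3 - sqrt(70)/3 ≈ -1.1222, 5/3 + sqrt(70)/3 ≈ 4.4555

f''(x) = 2*(4*x^2*(3*x - 5) + (5 - 9*x)*(x^2 + 5))/(x^2 + 5)^3
Second-derivative test at each critical point:
  f''(-1.1222) = 0.4271 > 0 → local minimum
  f''(4.4555) = -0.0271 < 0 → local maximum

Critical points: x = 5/3 - sqrt(70)/3 ≈ -1.1222 (local minimum); x = 5/3 + sqrt(70)/3 ≈ 4.4555 (local maximum)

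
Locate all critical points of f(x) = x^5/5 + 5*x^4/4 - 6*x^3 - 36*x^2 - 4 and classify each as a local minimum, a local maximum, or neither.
f'(x) = x*(x^3 + 5*x^2 - 18*x - 72)

Solve f'(x) = 0:
  Factor: x^4 + 5*x^3 - 18*x^2 - 72*x = x*(x - 4)*(x + 3)*(x + 6) = 0.
  ⇒ x = -6, -3, 0, 4

f''(x) = 4*x^3 + 15*x^2 - 36*x - 72
Second-derivative test at each critical point:
  f''(-6) = -180 < 0 → local maximum
  f''(-3) = 63 > 0 → local minimum
  f''(0) = -72 < 0 → local maximum
  f''(4) = 280 > 0 → local minimum

Critical points: x = -6 (local maximum); x = -3 (local minimum); x = 0 (local maximum); x = 4 (local minimum)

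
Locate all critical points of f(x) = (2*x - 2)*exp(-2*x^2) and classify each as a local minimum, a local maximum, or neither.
f'(x) = 2*(-4*x*(x - 1) + 1)*exp(-2*x^2)

Solve f'(x) = 0:
  f'(x) = (-8*x^2 + 8*x + 2)·exp(-2*x^2) and exp(-2*x^2) > 0 for every x, so f'(x) = 0 ⇔ -8*x^2 + 8*x + 2 = 0.
  Factor: -8*x^2 + 8*x + 2 = -2*(4*x^2 - 4*x - 1); 4*x^2 - 4*x - 1 = 0 has no rational roots; quadratic formula: x = (4 ± √32)/8.
  ⇒ x = 1/2 - sqrt(2)/2 ≈ -0.2071, 1/2 + sqrt(2)/2 ≈ 1.2071

f''(x) = 8*(4*x^2*(x - 1) - 3*x + 1)*exp(-2*x^2)
Second-derivative test at each critical point:
  f''(-0.2071) = 10.3836 > 0 → local minimum
  f''(1.2071) = -0.6137 < 0 → local maximum

Critical points: x = 1/2 - sqrt(2)/2 ≈ -0.2071 (local minimum); x = 1/2 + sqrt(2)/2 ≈ 1.2071 (local maximum)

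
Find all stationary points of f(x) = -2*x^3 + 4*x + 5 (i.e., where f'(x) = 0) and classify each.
f'(x) = 4 - 6*x^2

Solve f'(x) = 0:
  Factor: 4 - 6*x^2 = -2*(3*x^2 - 2); 3*x^2 - 2 = 0 has no rational roots; quadratic formula: x = (0 ± √24)/6.
  ⇒ x = -sqrt(6)/3 ≈ -0.8165, sqrt(6)/3 ≈ 0.8165

f''(x) = -12*x
Second-derivative test at each critical point:
  f''(-0.8165) = 9.7980 > 0 → local minimum
  f''(0.8165) = -9.7980 < 0 → local maximum

Critical points: x = -sqrt(6)/3 ≈ -0.8165 (local minimum); x = sqrt(6)/3 ≈ 0.8165 (local maximum)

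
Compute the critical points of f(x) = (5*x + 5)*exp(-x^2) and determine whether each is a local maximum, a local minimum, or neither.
f'(x) = 5*(-2*x*(x + 1) + 1)*exp(-x^2)

Solve f'(x) = 0:
  f'(x) = (-10*x^2 - 10*x + 5)·exp(-x^2) and exp(-x^2) > 0 for every x, so f'(x) = 0 ⇔ -10*x^2 - 10*x + 5 = 0.
  Factor: -10*x^2 - 10*x + 5 = -5*(2*x^2 + 2*x - 1); 2*x^2 + 2*x - 1 = 0 has no rational roots; quadratic formula: x = (-2 ± √12)/4.
  ⇒ x = -sqrt(3)/2 - 1/2 ≈ -1.3660, -1/2 + sqrt(3)/2 ≈ 0.3660

f''(x) = 10*(2*x^2*(x + 1) - 3*x - 1)*exp(-x^2)
Second-derivative test at each critical point:
  f''(-1.3660) = 2.6801 > 0 → local minimum
  f''(0.3660) = -15.1487 < 0 → local maximum

Critical points: x = -sqrt(3)/2 - 1/2 ≈ -1.3660 (local minimum); x = -1/2 + sqrt(3)/2 ≈ 0.3660 (local maximum)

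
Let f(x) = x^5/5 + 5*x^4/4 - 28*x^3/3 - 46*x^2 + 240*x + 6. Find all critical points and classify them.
f'(x) = x^4 + 5*x^3 - 28*x^2 - 92*x + 240

Solve f'(x) = 0:
  Factor: x^4 + 5*x^3 - 28*x^2 - 92*x + 240 = (x - 4)*(x - 2)*(x + 5)*(x + 6) = 0.
  ⇒ x = -6, -5, 2, 4

f''(x) = 4*x^3 + 15*x^2 - 56*x - 92
Second-derivative test at each critical point:
  f''(-6) = -80 < 0 → local maximum
  f''(-5) = 63 > 0 → local minimum
  f''(2) = -112 < 0 → local maximum
  f''(4) = 180 > 0 → local minimum

Critical points: x = -6 (local maximum); x = -5 (local minimum); x = 2 (local maximum); x = 4 (local minimum)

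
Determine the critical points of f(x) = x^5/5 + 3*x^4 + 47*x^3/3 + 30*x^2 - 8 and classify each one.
f'(x) = x*(x^3 + 12*x^2 + 47*x + 60)

Solve f'(x) = 0:
  Factor: x^4 + 12*x^3 + 47*x^2 + 60*x = x*(x + 3)*(x + 4)*(x + 5) = 0.
  ⇒ x = -5, -4, -3, 0

f''(x) = 4*x^3 + 36*x^2 + 94*x + 60
Second-derivative test at each critical point:
  f''(-5) = -10 < 0 → local maximum
  f''(-4) = 4 > 0 → local minimum
  f''(-3) = -6 < 0 → local maximum
  f''(0) = 60 > 0 → local minimum

Critical points: x = -5 (local maximum); x = -4 (local minimum); x = -3 (local maximum); x = 0 (local minimum)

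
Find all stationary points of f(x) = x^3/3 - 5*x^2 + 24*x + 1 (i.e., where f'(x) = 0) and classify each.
f'(x) = x^2 - 10*x + 24

Solve f'(x) = 0:
  Factor: x^2 - 10*x + 24 = (x - 6)*(x - 4) = 0.
  ⇒ x = 4, 6

f''(x) = 2*x - 10
Second-derivative test at each critical point:
  f''(4) = -2 < 0 → local maximum
  f''(6) = 2 > 0 → local minimum

Critical points: x = 4 (local maximum); x = 6 (local minimum)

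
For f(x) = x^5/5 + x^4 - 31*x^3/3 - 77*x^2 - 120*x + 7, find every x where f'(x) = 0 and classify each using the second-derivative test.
f'(x) = x^4 + 4*x^3 - 31*x^2 - 154*x - 120

Solve f'(x) = 0:
  Factor: x^4 + 4*x^3 - 31*x^2 - 154*x - 120 = (x - 6)*(x + 1)*(x + 4)*(x + 5) = 0.
  ⇒ x = -5, -4, -1, 6

f''(x) = 4*x^3 + 12*x^2 - 62*x - 154
Second-derivative test at each critical point:
  f''(-5) = -44 < 0 → local maximum
  f''(-4) = 30 > 0 → local minimum
  f''(-1) = -84 < 0 → local maximum
  f''(6) = 770 > 0 → local minimum

Critical points: x = -5 (local maximum); x = -4 (local minimum); x = -1 (local maximum); x = 6 (local minimum)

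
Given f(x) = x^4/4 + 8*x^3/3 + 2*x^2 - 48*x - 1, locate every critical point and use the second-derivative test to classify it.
f'(x) = x^3 + 8*x^2 + 4*x - 48

Solve f'(x) = 0:
  Factor: x^3 + 8*x^2 + 4*x - 48 = (x - 2)*(x + 4)*(x + 6) = 0.
  ⇒ x = -6, -4, 2

f''(x) = 3*x^2 + 16*x + 4
Second-derivative test at each critical point:
  f''(-6) = 16 > 0 → local minimum
  f''(-4) = -12 < 0 → local maximum
  f''(2) = 48 > 0 → local minimum

Critical points: x = -6 (local minimum); x = -4 (local maximum); x = 2 (local minimum)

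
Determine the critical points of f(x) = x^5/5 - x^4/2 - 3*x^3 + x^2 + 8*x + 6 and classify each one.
f'(x) = x^4 - 2*x^3 - 9*x^2 + 2*x + 8

Solve f'(x) = 0:
  Factor: x^4 - 2*x^3 - 9*x^2 + 2*x + 8 = (x - 4)*(x - 1)*(x + 1)*(x + 2) = 0.
  ⇒ x = -2, -1, 1, 4

f''(x) = 4*x^3 - 6*x^2 - 18*x + 2
Second-derivative test at each critical point:
  f''(-2) = -18 < 0 → local maximum
  f''(-1) = 10 > 0 → local minimum
  f''(1) = -18 < 0 → local maximum
  f''(4) = 90 > 0 → local minimum

Critical points: x = -2 (local maximum); x = -1 (local minimum); x = 1 (local maximum); x = 4 (local minimum)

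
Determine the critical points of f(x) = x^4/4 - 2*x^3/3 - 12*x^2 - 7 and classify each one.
f'(x) = x*(x^2 - 2*x - 24)

Solve f'(x) = 0:
  Factor: x^3 - 2*x^2 - 24*x = x*(x - 6)*(x + 4) = 0.
  ⇒ x = -4, 0, 6

f''(x) = 3*x^2 - 4*x - 24
Second-derivative test at each critical point:
  f''(-4) = 40 > 0 → local minimum
  f''(0) = -24 < 0 → local maximum
  f''(6) = 60 > 0 → local minimum

Critical points: x = -4 (local minimum); x = 0 (local maximum); x = 6 (local minimum)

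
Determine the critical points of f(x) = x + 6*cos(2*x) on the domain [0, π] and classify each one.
f'(x) = 1 - 12*sin(2*x)

Solve f'(x) = 0 on [0, π]:
  f'(x) = 0 ⇔ sin(2*x) = 1/12, i.e. 2*x = arcsin(1/12) + 2nπ or 2*x = π − arcsin(1/12) + 2nπ; keep the solutions lying in [0, π].
  ⇒ x = asin(1/12)/2 ≈ 0.0417, -asin(1/12)/2 + pi/2 ≈ 1.5291

f''(x) = -24*cos(2*x)
Second-derivative test at each critical point:
  f''(0.0417) = -23.9165 < 0 → local maximum
  f''(1.5291) = 23.9165 > 0 → local minimum

Critical points: x = asin(1/12)/2 ≈ 0.0417 (local maximum); x = -asin(1/12)/2 + pi/2 ≈ 1.5291 (local minimum)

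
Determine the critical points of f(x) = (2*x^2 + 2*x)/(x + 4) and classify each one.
f'(x) = 2*(x^2 + 8*x + 4)/(x^2 + 8*x + 16)

Solve f'(x) = 0:
  f'(x) = 2*(x^2 + 8*x + 4)/(x + 4)^2; the denominator is positive wherever f is defined, so f'(x) = 0 ⇔ 2*x^2 + 16*x + 8 = 0.
  Factor: 2*x^2 + 16*x + 8 = 2*(x^2 + 8*x + 4); x^2 + 8*x + 4 = 0 has no rational roots; quadratic formula: x = (-8 ± √48)/2.
  ⇒ x = -4 - 2*sqrt(3) ≈ -7.4641, -4 + 2*sqrt(3) ≈ -0.5359

f''(x) = 48/(x^3 + 12*x^2 + 48*x + 64)
Second-derivative test at each critical point:
  f''(-7.4641) = -1.1547 < 0 → local maximum
  f''(-0.5359) = 1.1547 > 0 → local minimum

Critical points: x = -4 - 2*sqrt(3) ≈ -7.4641 (local maximum); x = -4 + 2*sqrt(3) ≈ -0.5359 (local minimum)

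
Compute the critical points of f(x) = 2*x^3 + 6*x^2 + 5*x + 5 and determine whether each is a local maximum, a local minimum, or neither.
f'(x) = 6*x^2 + 12*x + 5

Solve f'(x) = 0:
  6*x^2 + 12*x + 5 = 0 has no rational roots; quadratic formula: x = (-12 ± √24)/12.
  ⇒ x = -1 - sqrt(6)/6 ≈ -1.4082, -1 + sqrt(6)/6 ≈ -0.5918

f''(x) = 12*x + 12
Second-derivative test at each critical point:
  f''(-1.4082) = -4.8990 < 0 → local maximum
  f''(-0.5918) = 4.8990 > 0 → local minimum

Critical points: x = -1 - sqrt(6)/6 ≈ -1.4082 (local maximum); x = -1 + sqrt(6)/6 ≈ -0.5918 (local minimum)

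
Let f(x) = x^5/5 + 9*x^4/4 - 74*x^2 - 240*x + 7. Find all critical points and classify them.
f'(x) = x^4 + 9*x^3 - 148*x - 240

Solve f'(x) = 0:
  Factor: x^4 + 9*x^3 - 148*x - 240 = (x - 4)*(x + 2)*(x + 5)*(x + 6) = 0.
  ⇒ x = -6, -5, -2, 4

f''(x) = 4*x^3 + 27*x^2 - 148
Second-derivative test at each critical point:
  f''(-6) = -40 < 0 → local maximum
  f''(-5) = 27 > 0 → local minimum
  f''(-2) = -72 < 0 → local maximum
  f''(4) = 540 > 0 → local minimum

Critical points: x = -6 (local maximum); x = -5 (local minimum); x = -2 (local maximum); x = 4 (local minimum)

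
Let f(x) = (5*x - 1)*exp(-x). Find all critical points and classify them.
f'(x) = (6 - 5*x)*exp(-x)

Solve f'(x) = 0:
  f'(x) = (6 - 5*x)·exp(-x) and exp(-x) > 0 for every x, so f'(x) = 0 ⇔ 6 - 5*x = 0.
  6 - 5*x = 0.
  ⇒ x = 6/5

f''(x) = (5*x - 11)*exp(-x)
Second-derivative test at each critical point:
  f''(6/5) = -1.5060 < 0 → local maximum

Critical points: x = 6/5 (local maximum)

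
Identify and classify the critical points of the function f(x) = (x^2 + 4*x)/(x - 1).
f'(x) = (x^2 - 2*x - 4)/(x^2 - 2*x + 1)

Solve f'(x) = 0:
  f'(x) = (x^2 - 2*x - 4)/(x - 1)^2; the denominator is positive wherever f is defined, so f'(x) = 0 ⇔ x^2 - 2*x - 4 = 0.
  x^2 - 2*x - 4 = 0 has no rational roots; quadratic formula: x = (2 ± √20)/2.
  ⇒ x = 1 - sqrt(5) ≈ -1.2361, 1 + sqrt(5) ≈ 3.2361

f''(x) = 10/(x^3 - 3*x^2 + 3*x - 1)
Second-derivative test at each critical point:
  f''(-1.2361) = -0.8944 < 0 → local maximum
  f''(3.2361) = 0.8944 > 0 → local minimum

Critical points: x = 1 - sqrt(5) ≈ -1.2361 (local maximum); x = 1 + sqrt(5) ≈ 3.2361 (local minimum)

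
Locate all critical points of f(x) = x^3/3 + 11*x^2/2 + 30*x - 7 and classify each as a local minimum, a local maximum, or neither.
f'(x) = x^2 + 11*x + 30

Solve f'(x) = 0:
  Factor: x^2 + 11*x + 30 = (x + 5)*(x + 6) = 0.
  ⇒ x = -6, -5

f''(x) = 2*x + 11
Second-derivative test at each critical point:
  f''(-6) = -1 < 0 → local maximum
  f''(-5) = 1 > 0 → local minimum

Critical points: x = -6 (local maximum); x = -5 (local minimum)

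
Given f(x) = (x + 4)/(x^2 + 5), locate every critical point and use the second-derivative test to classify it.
f'(x) = (x^2 - 2*x*(x + 4) + 5)/(x^2 + 5)^2

Solve f'(x) = 0:
  f'(x) = -(x^2 + 8*x - 5)/(x^2 + 5)^2; the denominator is positive wherever f is defined, so f'(x) = 0 ⇔ -x^2 - 8*x + 5 = 0.
  x^2 + 8*x - 5 = 0 has no rational roots; quadratic formula: x = (-8 ± √84)/2.
  ⇒ x = -sqrt(21) - 4 ≈ -8.5826, -4 + sqrt(21) ≈ 0.5826

f''(x) = 2*(4*x^2*(x + 4) - (3*x + 4)*(x^2 + 5))/(x^2 + 5)^3
Second-derivative test at each critical point:
  f''(-8.5826) = 0.0015 > 0 → local minimum
  f''(0.5826) = -0.3215 < 0 → local maximum

Critical points: x = -sqrt(21) - 4 ≈ -8.5826 (local minimum); x = -4 + sqrt(21) ≈ 0.5826 (local maximum)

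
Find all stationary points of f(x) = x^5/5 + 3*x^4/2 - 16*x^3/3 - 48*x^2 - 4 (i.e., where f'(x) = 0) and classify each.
f'(x) = x*(x^3 + 6*x^2 - 16*x - 96)

Solve f'(x) = 0:
  Factor: x^4 + 6*x^3 - 16*x^2 - 96*x = x*(x - 4)*(x + 4)*(x + 6) = 0.
  ⇒ x = -6, -4, 0, 4

f''(x) = 4*x^3 + 18*x^2 - 32*x - 96
Second-derivative test at each critical point:
  f''(-6) = -120 < 0 → local maximum
  f''(-4) = 64 > 0 → local minimum
  f''(0) = -96 < 0 → local maximum
  f''(4) = 320 > 0 → local minimum

Critical points: x = -6 (local maximum); x = -4 (local minimum); x = 0 (local maximum); x = 4 (local minimum)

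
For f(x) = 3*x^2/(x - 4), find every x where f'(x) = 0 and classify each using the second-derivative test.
f'(x) = 3*x*(x - 8)/(x^2 - 8*x + 16)

Solve f'(x) = 0:
  f'(x) = 3*x*(x - 8)/(x - 4)^2; the denominator is positive wherever f is defined, so f'(x) = 0 ⇔ 3*x^2 - 24*x = 0.
  Factor: 3*x^2 - 24*x = 3*x*(x - 8) = 0.
  ⇒ x = 0, 8

f''(x) = 96/(x^3 - 12*x^2 + 48*x - 64)
Second-derivative test at each critical point:
  f''(0) = -3/2 < 0 → local maximum
  f''(8) = 3/2 > 0 → local minimum

Critical points: x = 0 (local maximum); x = 8 (local minimum)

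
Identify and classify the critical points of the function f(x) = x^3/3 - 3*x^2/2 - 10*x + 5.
f'(x) = x^2 - 3*x - 10

Solve f'(x) = 0:
  Factor: x^2 - 3*x - 10 = (x - 5)*(x + 2) = 0.
  ⇒ x = -2, 5

f''(x) = 2*x - 3
Second-derivative test at each critical point:
  f''(-2) = -7 < 0 → local maximum
  f''(5) = 7 > 0 → local minimum

Critical points: x = -2 (local maximum); x = 5 (local minimum)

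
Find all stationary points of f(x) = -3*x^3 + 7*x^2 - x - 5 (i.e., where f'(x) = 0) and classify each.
f'(x) = -9*x^2 + 14*x - 1

Solve f'(x) = 0:
  9*x^2 - 14*x + 1 = 0 has no rational roots; quadratic formula: x = (14 ± √160)/18.
  ⇒ x = 7/9 - 2*sqrt(10)/9 ≈ 0.0750, 2*sqrt(10)/9 + 7/9 ≈ 1.4805

f''(x) = 14 - 18*x
Second-derivative test at each critical point:
  f''(0.0750) = 12.6491 > 0 → local minimum
  f''(1.4805) = -12.6491 < 0 → local maximum

Critical points: x = 7/9 - 2*sqrt(10)/9 ≈ 0.0750 (local minimum); x = 2*sqrt(10)/9 + 7/9 ≈ 1.4805 (local maximum)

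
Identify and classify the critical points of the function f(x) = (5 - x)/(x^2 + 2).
f'(x) = (-x^2 + 2*x*(x - 5) - 2)/(x^2 + 2)^2

Solve f'(x) = 0:
  f'(x) = (x^2 - 10*x - 2)/(x^2 + 2)^2; the denominator is positive wherever f is defined, so f'(x) = 0 ⇔ x^2 - 10*x - 2 = 0.
  x^2 - 10*x - 2 = 0 has no rational roots; quadratic formula: x = (10 ± √108)/2.
  ⇒ x = 5 - 3*sqrt(3) ≈ -0.1962, 5 + 3*sqrt(3) ≈ 10.1962

f''(x) = 2*(4*x^2*(5 - x) + (3*x - 5)*(x^2 + 2))/(x^2 + 2)^3
Second-derivative test at each critical point:
  f''(-0.1962) = -2.5009 < 0 → local maximum
  f''(10.1962) = 0.0009 > 0 → local minimum

Critical points: x = 5 - 3*sqrt(3) ≈ -0.1962 (local maximum); x = 5 + 3*sqrt(3) ≈ 10.1962 (local minimum)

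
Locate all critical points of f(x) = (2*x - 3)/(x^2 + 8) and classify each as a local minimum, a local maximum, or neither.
f'(x) = 2*(-x^2 + 3*x + 8)/(x^4 + 16*x^2 + 64)

Solve f'(x) = 0:
  f'(x) = -2*(x^2 - 3*x - 8)/(x^2 + 8)^2; the denominator is positive wherever f is defined, so f'(x) = 0 ⇔ -2*x^2 + 6*x + 16 = 0.
  Factor: -2*x^2 + 6*x + 16 = -2*(x^2 - 3*x - 8); x^2 - 3*x - 8 = 0 has no rational roots; quadratic formula: x = (3 ± √41)/2.
  ⇒ x = 3/2 - sqrt(41)/2 ≈ -1.7016, 3/2 + sqrt(41)/2 ≈ 4.7016

f''(x) = 2*(4*x^2*(2*x - 3) + 3*(1 - 2*x)*(x^2 + 8))/(x^2 + 8)^3
Second-derivative test at each critical point:
  f''(-1.7016) = 0.1079 > 0 → local minimum
  f''(4.7016) = -0.0141 < 0 → local maximum

Critical points: x = 3/2 - sqrt(41)/2 ≈ -1.7016 (local minimum); x = 3/2 + sqrt(41)/2 ≈ 4.7016 (local maximum)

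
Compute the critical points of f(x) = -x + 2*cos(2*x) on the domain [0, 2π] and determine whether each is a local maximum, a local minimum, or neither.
f'(x) = -4*sin(2*x) - 1

Solve f'(x) = 0 on [0, 2π]:
  f'(x) = 0 ⇔ sin(2*x) = -1/4, i.e. 2*x = arcsin(-1/4) + 2nπ or 2*x = π − arcsin(-1/4) + 2nπ; keep the solutions lying in [0, 2π].
  ⇒ x = asin(1/4)/2 + pi/2 ≈ 1.6971, pi - asin(1/4)/2 ≈ 3.0153, asin(1/4)/2 + 3*pi/2 ≈ 4.8387, -asin(1/4)/2 + 2*pi ≈ 6.1568

f''(x) = -8*cos(2*x)
Second-derivative test at each critical point:
  f''(1.6971) = 7.7460 > 0 → local minimum
  f''(3.0153) = -7.7460 < 0 → local maximum
  f''(4.8387) = 7.7460 > 0 → local minimum
  f''(6.1568) = -7.7460 < 0 → local maximum

Critical points: x = asin(1/4)/2 + pi/2 ≈ 1.6971 (local minimum); x = pi - asin(1/4)/2 ≈ 3.0153 (local maximum); x = asin(1/4)/2 + 3*pi/2 ≈ 4.8387 (local minimum); x = -asin(1/4)/2 + 2*pi ≈ 6.1568 (local maximum)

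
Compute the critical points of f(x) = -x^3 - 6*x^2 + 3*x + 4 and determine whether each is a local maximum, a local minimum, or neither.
f'(x) = -3*x^2 - 12*x + 3

Solve f'(x) = 0:
  Factor: -3*x^2 - 12*x + 3 = -3*(x^2 + 4*x - 1); x^2 + 4*x - 1 = 0 has no rational roots; quadratic formula: x = (-4 ± √20)/2.
  ⇒ x = -sqrt(5) - 2 ≈ -4.2361, -2 + sqrt(5) ≈ 0.2361

f''(x) = -6*x - 12
Second-derivative test at each critical point:
  f''(-4.2361) = 13.4164 > 0 → local minimum
  f''(0.2361) = -13.4164 < 0 → local maximum

Critical points: x = -sqrt(5) - 2 ≈ -4.2361 (local minimum); x = -2 + sqrt(5) ≈ 0.2361 (local maximum)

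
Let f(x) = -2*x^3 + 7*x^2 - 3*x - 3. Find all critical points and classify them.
f'(x) = -6*x^2 + 14*x - 3

Solve f'(x) = 0:
  6*x^2 - 14*x + 3 = 0 has no rational roots; quadratic formula: x = (14 ± √124)/12.
  ⇒ x = 7/6 - sqrt(31)/6 ≈ 0.2387, sqrt(31)/6 + 7/6 ≈ 2.0946

f''(x) = 14 - 12*x
Second-derivative test at each critical point:
  f''(0.2387) = 11.1355 > 0 → local minimum
  f''(2.0946) = -11.1355 < 0 → local maximum

Critical points: x = 7/6 - sqrt(31)/6 ≈ 0.2387 (local minimum); x = sqrt(31)/6 + 7/6 ≈ 2.0946 (local maximum)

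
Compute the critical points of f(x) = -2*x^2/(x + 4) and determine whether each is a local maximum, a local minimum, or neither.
f'(x) = 2*x*(-x - 8)/(x + 4)^2

Solve f'(x) = 0:
  f'(x) = -2*x*(x + 8)/(x + 4)^2; the denominator is positive wherever f is defined, so f'(x) = 0 ⇔ -2*x^2 - 16*x = 0.
  Factor: -2*x^2 - 16*x = -2*x*(x + 8) = 0.
  ⇒ x = -8, 0

f''(x) = -64/(x^3 + 12*x^2 + 48*x + 64)
Second-derivative test at each critical point:
  f''(-8) = 1 > 0 → local minimum
  f''(0) = -1 < 0 → local maximum

Critical points: x = -8 (local minimum); x = 0 (local maximum)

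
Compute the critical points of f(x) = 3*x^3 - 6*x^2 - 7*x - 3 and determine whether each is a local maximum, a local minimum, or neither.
f'(x) = 9*x^2 - 12*x - 7

Solve f'(x) = 0:
  9*x^2 - 12*x - 7 = 0 has no rational roots; quadratic formula: x = (12 ± √396)/18.
  ⇒ x = 2/3 - sqrt(11)/3 ≈ -0.4389, 2/3 + sqrt(11)/3 ≈ 1.7722

f''(x) = 18*x - 12
Second-derivative test at each critical point:
  f''(-0.4389) = -19.8997 < 0 → local maximum
  f''(1.7722) = 19.8997 > 0 → local minimum

Critical points: x = 2/3 - sqrt(11)/3 ≈ -0.4389 (local maximum); x = 2/3 + sqrt(11)/3 ≈ 1.7722 (local minimum)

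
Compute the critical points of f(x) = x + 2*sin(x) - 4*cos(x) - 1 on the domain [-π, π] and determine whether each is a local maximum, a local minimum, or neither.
f'(x) = 4*sin(x) + 2*cos(x) + 1

Solve f'(x) = 0 on [-π, π]:
  f'(x) = 0 ⇔ 4*sin(x) + 2*cos(x) = -1. Write the left side as R·cos(x + φ) with R = √(2² + (-4)²) = 2*sqrt(5), cos φ = sqrt(5)/5, sin φ = -2*sqrt(5)/5; then cos(x + φ) = -sqrt(5)/10. Solve for x and keep the solutions lying in [-π, π].
  ⇒ x = atan((-sqrt(19) - 2)/(-1 + 2*sqrt(19))) ≈ -0.6892, atan((-2 + sqrt(19))/(-2*sqrt(19) - 1)) + pi ≈ 2.9035

f''(x) = -2*sin(x) + 4*cos(x)
Second-derivative test at each critical point:
  f''(-0.6892) = 4.3589 > 0 → local minimum
  f''(2.9035) = -4.3589 < 0 → local maximum

Critical points: x = atan((-sqrt(19) - 2)/(-1 + 2*sqrt(19))) ≈ -0.6892 (local minimum); x = atan((-2 + sqrt(19))/(-2*sqrt(19) - 1)) + pi ≈ 2.9035 (local maximum)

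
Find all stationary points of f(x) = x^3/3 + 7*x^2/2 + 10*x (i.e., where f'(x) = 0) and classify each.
f'(x) = x^2 + 7*x + 10

Solve f'(x) = 0:
  Factor: x^2 + 7*x + 10 = (x + 2)*(x + 5) = 0.
  ⇒ x = -5, -2

f''(x) = 2*x + 7
Second-derivative test at each critical point:
  f''(-5) = -3 < 0 → local maximum
  f''(-2) = 3 > 0 → local minimum

Critical points: x = -5 (local maximum); x = -2 (local minimum)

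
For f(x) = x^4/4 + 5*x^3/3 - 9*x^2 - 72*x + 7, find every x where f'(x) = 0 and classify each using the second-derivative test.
f'(x) = x^3 + 5*x^2 - 18*x - 72

Solve f'(x) = 0:
  Factor: x^3 + 5*x^2 - 18*x - 72 = (x - 4)*(x + 3)*(x + 6) = 0.
  ⇒ x = -6, -3, 4

f''(x) = 3*x^2 + 10*x - 18
Second-derivative test at each critical point:
  f''(-6) = 30 > 0 → local minimum
  f''(-3) = -21 < 0 → local maximum
  f''(4) = 70 > 0 → local minimum

Critical points: x = -6 (local minimum); x = -3 (local maximum); x = 4 (local minimum)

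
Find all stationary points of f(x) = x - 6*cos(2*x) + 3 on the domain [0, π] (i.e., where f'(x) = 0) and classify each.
f'(x) = 12*sin(2*x) + 1

Solve f'(x) = 0 on [0, π]:
  f'(x) = 0 ⇔ sin(2*x) = -1/12, i.e. 2*x = arcsin(-1/12) + 2nπ or 2*x = π − arcsin(-1/12) + 2nπ; keep the solutions lying in [0, π].
  ⇒ x = asin(1/12)/2 + pi/2 ≈ 1.6125, pi - asin(1/12)/2 ≈ 3.0999

f''(x) = 24*cos(2*x)
Second-derivative test at each critical point:
  f''(1.6125) = -23.9165 < 0 → local maximum
  f''(3.0999) = 23.9165 > 0 → local minimum

Critical points: x = asin(1/12)/2 + pi/2 ≈ 1.6125 (local maximum); x = pi - asin(1/12)/2 ≈ 3.0999 (local minimum)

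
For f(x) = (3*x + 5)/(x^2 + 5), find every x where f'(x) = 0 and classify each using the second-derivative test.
f'(x) = (-3*x^2 - 10*x + 15)/(x^4 + 10*x^2 + 25)

Solve f'(x) = 0:
  f'(x) = -(3*x^2 + 10*x - 15)/(x^2 + 5)^2; the denominator is positive wherever f is defined, so f'(x) = 0 ⇔ -3*x^2 - 10*x + 15 = 0.
  3*x^2 + 10*x - 15 = 0 has no rational roots; quadratic formula: x = (-10 ± √280)/6.
  ⇒ x = -sqrt(70)/3 - 5/3 ≈ -4.4555, -5/3 + sqrt(70)/3 ≈ 1.1222

f''(x) = 2*(4*x^2*(3*x + 5) - (9*x + 5)*(x^2 + 5))/(x^2 + 5)^3
Second-derivative test at each critical point:
  f''(-4.4555) = 0.0271 > 0 → local minimum
  f''(1.1222) = -0.4271 < 0 → local maximum

Critical points: x = -sqrt(70)/3 - 5/3 ≈ -4.4555 (local minimum); x = -5/3 + sqrt(70)/3 ≈ 1.1222 (local maximum)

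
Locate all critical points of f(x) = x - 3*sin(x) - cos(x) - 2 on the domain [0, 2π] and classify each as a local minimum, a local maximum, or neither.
f'(x) = sin(x) - 3*cos(x) + 1

Solve f'(x) = 0 on [0, 2π]:
  f'(x) = 0 ⇔ sin(x) - 3*cos(x) = -1. Write the left side as R·cos(x + φ) with R = √((-3)² + (-1)²) = sqrt(10), cos φ = -3*sqrt(10)/10, sin φ = -sqrt(10)/10; then cos(x + φ) = -sqrt(10)/10. Solve for x and keep the solutions lying in [0, 2π].
  ⇒ x = atan(4/3) ≈ 0.9273, 3*pi/2 ≈ 4.7124

f''(x) = 3*sin(x) + cos(x)
Second-derivative test at each critical point:
  f''(0.9273) = 3 > 0 → local minimum
  f''(4.7124) = -3 < 0 → local maximum

Critical points: x = atan(4/3) ≈ 0.9273 (local minimum); x = 3*pi/2 ≈ 4.7124 (local maximum)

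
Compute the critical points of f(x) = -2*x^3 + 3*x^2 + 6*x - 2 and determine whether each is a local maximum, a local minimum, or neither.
f'(x) = -6*x^2 + 6*x + 6

Solve f'(x) = 0:
  Factor: -6*x^2 + 6*x + 6 = -6*(x^2 - x - 1); x^2 - x - 1 = 0 has no rational roots; quadratic formula: x = (1 ± √5)/2.
  ⇒ x = 1/2 - sqrt(5)/2 ≈ -0.6180, 1/2 + sqrt(5)/2 ≈ 1.6180

f''(x) = 6 - 12*x
Second-derivative test at each critical point:
  f''(-0.6180) = 13.4164 > 0 → local minimum
  f''(1.6180) = -13.4164 < 0 → local maximum

Critical points: x = 1/2 - sqrt(5)/2 ≈ -0.6180 (local minimum); x = 1/2 + sqrt(5)/2 ≈ 1.6180 (local maximum)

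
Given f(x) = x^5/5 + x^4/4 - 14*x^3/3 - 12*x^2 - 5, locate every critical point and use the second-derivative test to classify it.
f'(x) = x*(x^3 + x^2 - 14*x - 24)

Solve f'(x) = 0:
  Factor: x^4 + x^3 - 14*x^2 - 24*x = x*(x - 4)*(x + 2)*(x + 3) = 0.
  ⇒ x = -3, -2, 0, 4

f''(x) = 4*x^3 + 3*x^2 - 28*x - 24
Second-derivative test at each critical point:
  f''(-3) = -21 < 0 → local maximum
  f''(-2) = 12 > 0 → local minimum
  f''(0) = -24 < 0 → local maximum
  f''(4) = 168 > 0 → local minimum

Critical points: x = -3 (local maximum); x = -2 (local minimum); x = 0 (local maximum); x = 4 (local minimum)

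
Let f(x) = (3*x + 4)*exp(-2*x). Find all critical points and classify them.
f'(x) = (-6*x - 5)*exp(-2*x)

Solve f'(x) = 0:
  f'(x) = (-6*x - 5)·exp(-2*x) and exp(-2*x) > 0 for every x, so f'(x) = 0 ⇔ -6*x - 5 = 0.
  -6*x - 5 = 0.
  ⇒ x = -5/6

f''(x) = 4*(3*x + 1)*exp(-2*x)
Second-derivative test at each critical point:
  f''(-5/6) = -31.7669 < 0 → local maximum

Critical points: x = -5/6 (local maximum)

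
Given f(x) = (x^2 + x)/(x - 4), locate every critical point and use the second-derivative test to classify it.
f'(x) = (x^2 - 8*x - 4)/(x^2 - 8*x + 16)

Solve f'(x) = 0:
  f'(x) = (x^2 - 8*x - 4)/(x - 4)^2; the denominator is positive wherever f is defined, so f'(x) = 0 ⇔ x^2 - 8*x - 4 = 0.
  x^2 - 8*x - 4 = 0 has no rational roots; quadratic formula: x = (8 ± √80)/2.
  ⇒ x = 4 - 2*sqrt(5) ≈ -0.4721, 4 + 2*sqrt(5) ≈ 8.4721

f''(x) = 40/(x^3 - 12*x^2 + 48*x - 64)
Second-derivative test at each critical point:
  f''(-0.4721) = -0.4472 < 0 → local maximum
  f''(8.4721) = 0.4472 > 0 → local minimum

Critical points: x = 4 - 2*sqrt(5) ≈ -0.4721 (local maximum); x = 4 + 2*sqrt(5) ≈ 8.4721 (local minimum)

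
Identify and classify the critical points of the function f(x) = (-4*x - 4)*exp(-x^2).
f'(x) = 4*(2*x*(x + 1) - 1)*exp(-x^2)

Solve f'(x) = 0:
  f'(x) = (8*x^2 + 8*x - 4)·exp(-x^2) and exp(-x^2) > 0 for every x, so f'(x) = 0 ⇔ 8*x^2 + 8*x - 4 = 0.
  Factor: 8*x^2 + 8*x - 4 = 4*(2*x^2 + 2*x - 1); 2*x^2 + 2*x - 1 = 0 has no rational roots; quadratic formula: x = (-2 ± √12)/4.
  ⇒ x = -sqrt(3)/2 - 1/2 ≈ -1.3660, -1/2 + sqrt(3)/2 ≈ 0.3660

f''(x) = 8*(-2*x^2*(x + 1) + 3*x + 1)*exp(-x^2)
Second-derivative test at each critical point:
  f''(-1.3660) = -2.1441 < 0 → local maximum
  f''(0.3660) = 12.1190 > 0 → local minimum

Critical points: x = -sqrt(3)/2 - 1/2 ≈ -1.3660 (local maximum); x = -1/2 + sqrt(3)/2 ≈ 0.3660 (local minimum)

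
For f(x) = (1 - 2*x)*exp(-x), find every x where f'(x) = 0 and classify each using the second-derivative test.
f'(x) = (2*x - 3)*exp(-x)

Solve f'(x) = 0:
  f'(x) = (2*x - 3)·exp(-x) and exp(-x) > 0 for every x, so f'(x) = 0 ⇔ 2*x - 3 = 0.
  2*x - 3 = 0.
  ⇒ x = 3/2

f''(x) = (5 - 2*x)*exp(-x)
Second-derivative test at each critical point:
  f''(3/2) = 0.4463 > 0 → local minimum

Critical points: x = 3/2 (local minimum)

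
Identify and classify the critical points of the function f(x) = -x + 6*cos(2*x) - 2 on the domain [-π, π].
f'(x) = -12*sin(2*x) - 1

Solve f'(x) = 0 on [-π, π]:
  f'(x) = 0 ⇔ sin(2*x) = -1/12, i.e. 2*x = arcsin(-1/12) + 2nπ or 2*x = π − arcsin(-1/12) + 2nπ; keep the solutions lying in [-π, π].
  ⇒ x = -pi/2 + asin(1/12)/2 ≈ -1.5291, -asin(1/12)/2 ≈ -0.0417, asin(1/12)/2 + pi/2 ≈ 1.6125, pi - asin(1/12)/2 ≈ 3.0999

f''(x) = -24*cos(2*x)
Second-derivative test at each critical point:
  f''(-1.5291) = 23.9165 > 0 → local minimum
  f''(-0.0417) = -23.9165 < 0 → local maximum
  f''(1.6125) = 23.9165 > 0 → local minimum
  f''(3.0999) = -23.9165 < 0 → local maximum

Critical points: x = -pi/2 + asin(1/12)/2 ≈ -1.5291 (local minimum); x = -asin(1/12)/2 ≈ -0.0417 (local maximum); x = asin(1/12)/2 + pi/2 ≈ 1.6125 (local minimum); x = pi - asin(1/12)/2 ≈ 3.0999 (local maximum)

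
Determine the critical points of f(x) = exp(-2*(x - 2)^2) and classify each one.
f'(x) = 4*(2 - x)*exp(-2*(x - 2)^2)

Solve f'(x) = 0:
  f'(x) = (8 - 4*x)·exp(-2*(x - 2)^2) and exp(-2*(x - 2)^2) > 0 for every x, so f'(x) = 0 ⇔ 8 - 4*x = 0.
  Factor: 8 - 4*x = -4*(x - 2) = 0.
  ⇒ x = 2

f''(x) = 4*(4*(x - 2)^2 - 1)*exp(-2*(x - 2)^2)
Second-derivative test at each critical point:
  f''(2) = -4 < 0 → local maximum

Critical points: x = 2 (local maximum)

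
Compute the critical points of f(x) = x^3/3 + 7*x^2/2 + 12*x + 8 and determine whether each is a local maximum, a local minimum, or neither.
f'(x) = x^2 + 7*x + 12

Solve f'(x) = 0:
  Factor: x^2 + 7*x + 12 = (x + 3)*(x + 4) = 0.
  ⇒ x = -4, -3

f''(x) = 2*x + 7
Second-derivative test at each critical point:
  f''(-4) = -1 < 0 → local maximum
  f''(-3) = 1 > 0 → local minimum

Critical points: x = -4 (local maximum); x = -3 (local minimum)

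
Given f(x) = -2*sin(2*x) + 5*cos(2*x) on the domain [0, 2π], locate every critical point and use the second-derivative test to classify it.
f'(x) = -10*sin(2*x) - 4*cos(2*x)

Solve f'(x) = 0 on [0, 2π]:
  f'(x) = 0 ⇔ -2*cos(2*x) = 5*sin(2*x) ⇔ tan(2*x) = -2/5, i.e. 2*x = arctan(-2/5) + nπ; keep the solutions lying in [0, 2π].
  ⇒ x = -atan(2/5)/2 + pi/2 ≈ 1.3805, pi - atan(2/5)/2 ≈ 2.9513, -atan(2/5)/2 + 3*pi/2 ≈ 4.5221, -atan(2/5)/2 + 2*pi ≈ 6.0929

f''(x) = 8*sin(2*x) - 20*cos(2*x)
Second-derivative test at each critical point:
  f''(1.3805) = 21.5407 > 0 → local minimum
  f''(2.9513) = -21.5407 < 0 → local maximum
  f''(4.5221) = 21.5407 > 0 → local minimum
  f''(6.0929) = -21.5407 < 0 → local maximum

Critical points: x = -atan(2/5)/2 + pi/2 ≈ 1.3805 (local minimum); x = pi - atan(2/5)/2 ≈ 2.9513 (local maximum); x = -atan(2/5)/2 + 3*pi/2 ≈ 4.5221 (local minimum); x = -atan(2/5)/2 + 2*pi ≈ 6.0929 (local maximum)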